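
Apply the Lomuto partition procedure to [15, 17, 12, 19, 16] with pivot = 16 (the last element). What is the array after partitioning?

Lomuto partition with pivot = 16:

Initial array: [15, 17, 12, 19, 16]

arr[0]=15 <= 16: swap with position 0, array becomes [15, 17, 12, 19, 16]
arr[1]=17 > 16: no swap
arr[2]=12 <= 16: swap with position 1, array becomes [15, 12, 17, 19, 16]
arr[3]=19 > 16: no swap

Place pivot at position 2: [15, 12, 16, 19, 17]
Pivot position: 2

After partitioning with pivot 16, the array becomes [15, 12, 16, 19, 17]. The pivot is placed at index 2. All elements to the left of the pivot are <= 16, and all elements to the right are > 16.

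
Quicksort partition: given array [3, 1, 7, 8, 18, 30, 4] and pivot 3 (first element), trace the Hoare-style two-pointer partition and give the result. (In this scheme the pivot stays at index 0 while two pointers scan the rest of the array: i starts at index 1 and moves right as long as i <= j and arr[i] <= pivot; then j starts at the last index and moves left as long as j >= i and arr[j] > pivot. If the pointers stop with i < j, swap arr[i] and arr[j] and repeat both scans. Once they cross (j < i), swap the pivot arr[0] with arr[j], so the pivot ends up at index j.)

Hoare-style two-pointer partition with pivot = 3:

Initial array: [3, 1, 7, 8, 18, 30, 4]

Pointers start at i = 1, j = 6.
i ends at 2, j ends at 1: the pointers have crossed (j < i), so scanning stops.

Swap pivot arr[0] with arr[1] to place pivot at position 1: [1, 3, 7, 8, 18, 30, 4]
Pivot position: 1

After partitioning with pivot 3, the array becomes [1, 3, 7, 8, 18, 30, 4]. The pivot is placed at index 1. All elements to the left of the pivot are <= 3, and all elements to the right are > 3.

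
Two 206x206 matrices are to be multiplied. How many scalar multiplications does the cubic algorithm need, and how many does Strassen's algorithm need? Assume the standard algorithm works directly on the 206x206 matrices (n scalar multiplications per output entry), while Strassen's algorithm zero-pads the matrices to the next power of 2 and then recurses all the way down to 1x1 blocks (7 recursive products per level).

Matrix multiplication for 206x206 matrices:

Strassen's algorithm requires power-of-2 dimensions. Pad 206x206 to 256x256 (next power of 2).

Standard algorithm: 206^3 = 8741816 multiplications
Strassen's algorithm: 7^(log2(256)) = 7^8 = 5764801 multiplications
Savings: 8741816 - 5764801 = 2977015 multiplications

Standard: 8741816 multiplications (206^3). Strassen: 5764801 multiplications (7^8, after padding to 256x256). Strassen reduces 8 recursive multiplications to 7 at each level.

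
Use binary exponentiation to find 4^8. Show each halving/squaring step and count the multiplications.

Computing 4^8 by squaring (build up from 4^1; each line after the first costs one multiplication):

4^1 = 4
4^2 = (4^1)^2 = 4^2 = 16
4^4 = (4^2)^2 = 16^2 = 256
4^8 = (4^4)^2 = 256^2 = 65536

Result: 65536
Multiplications needed: 3 (3 lines after 4^1)

4^8 = 65536. Using exponentiation by squaring, this requires 3 multiplications. The key idea: if the exponent is even, square the half-power; if odd, multiply by the base once.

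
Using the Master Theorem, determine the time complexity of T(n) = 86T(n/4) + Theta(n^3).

Master Theorem for T(n) = 86T(n/4) + O(n^3):

a = 86, b = 4, c = 3
log_b(a) = log_4(86) = 3.2131

Case 1: c = 3 < log_4(86) = 3.2131
T(n) = O(n^(log_4 86))

For T(n) = 86T(n/4) + O(n^3): log_4(86) = 3.2131. This is Case 1 of the Master Theorem (c < log_b(a), work dominated by leaves), giving O(n^(log_4 86)).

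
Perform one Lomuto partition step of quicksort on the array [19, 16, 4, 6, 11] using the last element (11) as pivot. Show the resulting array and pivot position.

Lomuto partition with pivot = 11:

Initial array: [19, 16, 4, 6, 11]

arr[0]=19 > 11: no swap
arr[1]=16 > 11: no swap
arr[2]=4 <= 11: swap with position 0, array becomes [4, 16, 19, 6, 11]
arr[3]=6 <= 11: swap with position 1, array becomes [4, 6, 19, 16, 11]

Place pivot at position 2: [4, 6, 11, 16, 19]
Pivot position: 2

After partitioning with pivot 11, the array becomes [4, 6, 11, 16, 19]. The pivot is placed at index 2. All elements to the left of the pivot are <= 11, and all elements to the right are > 11.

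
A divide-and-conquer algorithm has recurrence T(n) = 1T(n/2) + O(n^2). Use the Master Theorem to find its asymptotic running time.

Master Theorem for T(n) = 1T(n/2) + O(n^2):

a = 1, b = 2, c = 2
log_b(a) = log_2(1) = 0.0000

Case 3: c = 2 > log_2(1) = 0.0000
T(n) = O(n^2) = O(n^2)

For T(n) = 1T(n/2) + O(n^2): log_2(1) = 0.0000. This is Case 3 of the Master Theorem (c > log_b(a), work dominated by root), giving O(n^2).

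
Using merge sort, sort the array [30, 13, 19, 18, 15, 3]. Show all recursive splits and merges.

Merge sort trace:

Split: [30, 13, 19, 18, 15, 3] -> [30, 13, 19] and [18, 15, 3]
  Split: [30, 13, 19] -> [30] and [13, 19]
    Split: [13, 19] -> [13] and [19]
    Merge: [13] + [19] -> [13, 19]
  Merge: [30] + [13, 19] -> [13, 19, 30]
  Split: [18, 15, 3] -> [18] and [15, 3]
    Split: [15, 3] -> [15] and [3]
    Merge: [15] + [3] -> [3, 15]
  Merge: [18] + [3, 15] -> [3, 15, 18]
Merge: [13, 19, 30] + [3, 15, 18] -> [3, 13, 15, 18, 19, 30]

Final sorted array: [3, 13, 15, 18, 19, 30]

The merge sort proceeds by recursively splitting the array and merging sorted halves.
After all merges, the sorted array is [3, 13, 15, 18, 19, 30].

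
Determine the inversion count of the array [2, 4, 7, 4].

Finding inversions in [2, 4, 7, 4]:

(2, 3): arr[2]=7 > arr[3]=4

Total inversions: 1

The array has 1 inversion(s): (2,3). Each pair (i,j) satisfies i < j and arr[i] > arr[j].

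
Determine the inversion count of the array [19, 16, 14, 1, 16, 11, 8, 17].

Finding inversions in [19, 16, 14, 1, 16, 11, 8, 17]:

(0, 1): arr[0]=19 > arr[1]=16
(0, 2): arr[0]=19 > arr[2]=14
(0, 3): arr[0]=19 > arr[3]=1
(0, 4): arr[0]=19 > arr[4]=16
(0, 5): arr[0]=19 > arr[5]=11
(0, 6): arr[0]=19 > arr[6]=8
(0, 7): arr[0]=19 > arr[7]=17
(1, 2): arr[1]=16 > arr[2]=14
(1, 3): arr[1]=16 > arr[3]=1
(1, 5): arr[1]=16 > arr[5]=11
(1, 6): arr[1]=16 > arr[6]=8
(2, 3): arr[2]=14 > arr[3]=1
(2, 5): arr[2]=14 > arr[5]=11
(2, 6): arr[2]=14 > arr[6]=8
(4, 5): arr[4]=16 > arr[5]=11
(4, 6): arr[4]=16 > arr[6]=8
(5, 6): arr[5]=11 > arr[6]=8

Total inversions: 17

The array has 17 inversion(s): (0,1), (0,2), (0,3), (0,4), (0,5), (0,6), (0,7), (1,2), (1,3), (1,5), (1,6), (2,3), (2,5), (2,6), (4,5), (4,6), (5,6). Each pair (i,j) satisfies i < j and arr[i] > arr[j].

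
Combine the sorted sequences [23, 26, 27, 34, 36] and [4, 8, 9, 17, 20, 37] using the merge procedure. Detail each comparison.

Merging process:

Compare 23 vs 4: take 4 from right. Merged: [4]
Compare 23 vs 8: take 8 from right. Merged: [4, 8]
Compare 23 vs 9: take 9 from right. Merged: [4, 8, 9]
Compare 23 vs 17: take 17 from right. Merged: [4, 8, 9, 17]
Compare 23 vs 20: take 20 from right. Merged: [4, 8, 9, 17, 20]
Compare 23 vs 37: take 23 from left. Merged: [4, 8, 9, 17, 20, 23]
Compare 26 vs 37: take 26 from left. Merged: [4, 8, 9, 17, 20, 23, 26]
Compare 27 vs 37: take 27 from left. Merged: [4, 8, 9, 17, 20, 23, 26, 27]
Compare 34 vs 37: take 34 from left. Merged: [4, 8, 9, 17, 20, 23, 26, 27, 34]
Compare 36 vs 37: take 36 from left. Merged: [4, 8, 9, 17, 20, 23, 26, 27, 34, 36]
Append remaining from right: [37]. Merged: [4, 8, 9, 17, 20, 23, 26, 27, 34, 36, 37]

Final merged array: [4, 8, 9, 17, 20, 23, 26, 27, 34, 36, 37]
Total comparisons: 10

The merged array is [4, 8, 9, 17, 20, 23, 26, 27, 34, 36, 37], requiring 10 comparisons. The merge step runs in O(n) time where n is the total number of elements.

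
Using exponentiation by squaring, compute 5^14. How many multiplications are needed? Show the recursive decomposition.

Computing 5^14 by squaring (build up from 5^1; each line after the first costs one multiplication):

5^1 = 5
5^2 = (5^1)^2 = 5^2 = 25
5^3 = 5 * 5^2 = 5 * 25 = 125
5^6 = (5^3)^2 = 125^2 = 15625
5^7 = 5 * 5^6 = 5 * 15625 = 78125
5^14 = (5^7)^2 = 78125^2 = 6103515625

Result: 6103515625
Multiplications needed: 5 (5 lines after 5^1)

5^14 = 6103515625. Using exponentiation by squaring, this requires 5 multiplications. The key idea: if the exponent is even, square the half-power; if odd, multiply by the base once.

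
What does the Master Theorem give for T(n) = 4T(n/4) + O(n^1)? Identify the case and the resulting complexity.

Master Theorem for T(n) = 4T(n/4) + O(n^1):

a = 4, b = 4, c = 1
log_b(a) = log_4(4) = 1.0000

Case 2: c = 1 = log_4(4) = 1.0000
T(n) = O(n^1 log n) = O(n log n)

For T(n) = 4T(n/4) + O(n^1): log_4(4) = 1.0000. This is Case 2 of the Master Theorem (c = log_b(a), equal work at all levels), giving O(n log n).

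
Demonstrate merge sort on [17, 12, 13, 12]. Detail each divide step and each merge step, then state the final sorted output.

Merge sort trace:

Split: [17, 12, 13, 12] -> [17, 12] and [13, 12]
  Split: [17, 12] -> [17] and [12]
  Merge: [17] + [12] -> [12, 17]
  Split: [13, 12] -> [13] and [12]
  Merge: [13] + [12] -> [12, 13]
Merge: [12, 17] + [12, 13] -> [12, 12, 13, 17]

Final sorted array: [12, 12, 13, 17]

The merge sort proceeds by recursively splitting the array and merging sorted halves.
After all merges, the sorted array is [12, 12, 13, 17].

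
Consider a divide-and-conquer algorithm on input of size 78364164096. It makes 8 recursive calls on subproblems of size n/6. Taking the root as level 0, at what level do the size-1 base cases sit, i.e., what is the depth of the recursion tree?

For divide and conquer with division factor 6:

Problem sizes at each level:
Level 0: 78364164096
Level 1: 13060694016
Level 2: 2176782336
Level 3: 362797056
Level 4: 60466176
Level 5: 10077696
Level 6: 1679616
Level 7: 279936
Level 8: 46656
Level 9: 7776
Level 10: 1296
Level 11: 216
Level 12: 36
Level 13: 6
Level 14: 1

The root is level 0 and the size-1 base case is level 14 (the tree spans levels 0 through 14, i.e. 15 levels counting the root), so the depth is the number of divisions: log_6(78364164096) = 14

The recursion tree depth is log_6(78364164096) = 14. At each level, the problem size is divided by 6, so it takes 14 divisions to reduce to a base case of size 1. The algorithm makes 8 recursive calls at each level.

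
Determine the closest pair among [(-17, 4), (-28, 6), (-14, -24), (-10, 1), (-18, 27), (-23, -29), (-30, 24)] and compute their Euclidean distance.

Computing all pairwise distances among 7 points:

d((-17, 4), (-28, 6)) = 11.1803
d((-17, 4), (-14, -24)) = 28.1603
d((-17, 4), (-10, 1)) = 7.6158 <-- minimum
d((-17, 4), (-18, 27)) = 23.0217
d((-17, 4), (-23, -29)) = 33.541
d((-17, 4), (-30, 24)) = 23.8537
d((-28, 6), (-14, -24)) = 33.1059
d((-28, 6), (-10, 1)) = 18.6815
d((-28, 6), (-18, 27)) = 23.2594
d((-28, 6), (-23, -29)) = 35.3553
d((-28, 6), (-30, 24)) = 18.1108
d((-14, -24), (-10, 1)) = 25.318
d((-14, -24), (-18, 27)) = 51.1566
d((-14, -24), (-23, -29)) = 10.2956
d((-14, -24), (-30, 24)) = 50.5964
d((-10, 1), (-18, 27)) = 27.2029
d((-10, 1), (-23, -29)) = 32.6956
d((-10, 1), (-30, 24)) = 30.4795
d((-18, 27), (-23, -29)) = 56.2228
d((-18, 27), (-30, 24)) = 12.3693
d((-23, -29), (-30, 24)) = 53.4603

Closest pair: (-17, 4) and (-10, 1) with distance 7.6158

The closest pair is (-17, 4) and (-10, 1) with Euclidean distance 7.6158. For 7 points, brute-force pairwise comparison is shown above. For large n, the divide-and-conquer algorithm (sort by x, recurse on halves, check the dividing strip) achieves O(n log n).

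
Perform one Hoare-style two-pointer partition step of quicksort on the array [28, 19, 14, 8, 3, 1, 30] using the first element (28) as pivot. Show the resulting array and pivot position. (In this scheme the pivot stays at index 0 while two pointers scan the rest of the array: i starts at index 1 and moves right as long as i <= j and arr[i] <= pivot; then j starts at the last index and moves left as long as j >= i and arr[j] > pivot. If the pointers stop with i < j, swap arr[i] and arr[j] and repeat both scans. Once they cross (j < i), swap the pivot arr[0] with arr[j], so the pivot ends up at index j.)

Hoare-style two-pointer partition with pivot = 28:

Initial array: [28, 19, 14, 8, 3, 1, 30]

Pointers start at i = 1, j = 6.
i ends at 6, j ends at 5: the pointers have crossed (j < i), so scanning stops.

Swap pivot arr[0] with arr[5] to place pivot at position 5: [1, 19, 14, 8, 3, 28, 30]
Pivot position: 5

After partitioning with pivot 28, the array becomes [1, 19, 14, 8, 3, 28, 30]. The pivot is placed at index 5. All elements to the left of the pivot are <= 28, and all elements to the right are > 28.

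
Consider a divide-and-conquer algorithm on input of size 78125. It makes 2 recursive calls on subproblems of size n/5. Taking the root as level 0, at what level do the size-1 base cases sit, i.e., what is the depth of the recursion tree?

For divide and conquer with division factor 5:

Problem sizes at each level:
Level 0: 78125
Level 1: 15625
Level 2: 3125
Level 3: 625
Level 4: 125
Level 5: 25
Level 6: 5
Level 7: 1

The root is level 0 and the size-1 base case is level 7 (the tree spans levels 0 through 7, i.e. 8 levels counting the root), so the depth is the number of divisions: log_5(78125) = 7

The recursion tree depth is log_5(78125) = 7. At each level, the problem size is divided by 5, so it takes 7 divisions to reduce to a base case of size 1. The algorithm makes 2 recursive calls at each level.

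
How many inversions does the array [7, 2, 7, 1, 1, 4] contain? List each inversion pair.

Finding inversions in [7, 2, 7, 1, 1, 4]:

(0, 1): arr[0]=7 > arr[1]=2
(0, 3): arr[0]=7 > arr[3]=1
(0, 4): arr[0]=7 > arr[4]=1
(0, 5): arr[0]=7 > arr[5]=4
(1, 3): arr[1]=2 > arr[3]=1
(1, 4): arr[1]=2 > arr[4]=1
(2, 3): arr[2]=7 > arr[3]=1
(2, 4): arr[2]=7 > arr[4]=1
(2, 5): arr[2]=7 > arr[5]=4

Total inversions: 9

The array has 9 inversion(s): (0,1), (0,3), (0,4), (0,5), (1,3), (1,4), (2,3), (2,4), (2,5). Each pair (i,j) satisfies i < j and arr[i] > arr[j].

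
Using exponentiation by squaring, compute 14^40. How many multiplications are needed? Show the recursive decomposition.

Computing 14^40 by squaring (build up from 14^1; each line after the first costs one multiplication):

14^1 = 14
14^2 = (14^1)^2 = 14^2 = 196
14^4 = (14^2)^2 = 196^2 = 38416
14^5 = 14 * 14^4 = 14 * 38416 = 537824
14^10 = (14^5)^2 = 537824^2 = 289254654976
14^20 = (14^10)^2 = 289254654976^2 = 83668255425284801560576
14^40 = (14^20)^2 = 83668255425284801560576^2 = 7000376965910699630056503868178506524997451776

Result: 7000376965910699630056503868178506524997451776
Multiplications needed: 6 (6 lines after 14^1)

14^40 = 7000376965910699630056503868178506524997451776. Using exponentiation by squaring, this requires 6 multiplications. The key idea: if the exponent is even, square the half-power; if odd, multiply by the base once.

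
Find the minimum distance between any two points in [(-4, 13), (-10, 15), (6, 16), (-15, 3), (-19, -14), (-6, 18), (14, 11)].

Computing all pairwise distances among 7 points:

d((-4, 13), (-10, 15)) = 6.3246
d((-4, 13), (6, 16)) = 10.4403
d((-4, 13), (-15, 3)) = 14.8661
d((-4, 13), (-19, -14)) = 30.8869
d((-4, 13), (-6, 18)) = 5.3852
d((-4, 13), (14, 11)) = 18.1108
d((-10, 15), (6, 16)) = 16.0312
d((-10, 15), (-15, 3)) = 13.0
d((-10, 15), (-19, -14)) = 30.3645
d((-10, 15), (-6, 18)) = 5.0 <-- minimum
d((-10, 15), (14, 11)) = 24.3311
d((6, 16), (-15, 3)) = 24.6982
d((6, 16), (-19, -14)) = 39.0512
d((6, 16), (-6, 18)) = 12.1655
d((6, 16), (14, 11)) = 9.434
d((-15, 3), (-19, -14)) = 17.4642
d((-15, 3), (-6, 18)) = 17.4929
d((-15, 3), (14, 11)) = 30.0832
d((-19, -14), (-6, 18)) = 34.5398
d((-19, -14), (14, 11)) = 41.4005
d((-6, 18), (14, 11)) = 21.1896

Closest pair: (-10, 15) and (-6, 18) with distance 5.0

The closest pair is (-10, 15) and (-6, 18) with Euclidean distance 5.0. For 7 points, brute-force pairwise comparison is shown above. For large n, the divide-and-conquer algorithm (sort by x, recurse on halves, check the dividing strip) achieves O(n log n).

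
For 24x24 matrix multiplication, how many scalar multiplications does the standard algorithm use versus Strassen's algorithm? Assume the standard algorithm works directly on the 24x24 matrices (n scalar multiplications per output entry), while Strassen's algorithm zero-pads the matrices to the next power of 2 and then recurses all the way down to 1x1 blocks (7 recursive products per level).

Matrix multiplication for 24x24 matrices:

Strassen's algorithm requires power-of-2 dimensions. Pad 24x24 to 32x32 (next power of 2).

Standard algorithm: 24^3 = 13824 multiplications
Strassen's algorithm: 7^(log2(32)) = 7^5 = 16807 multiplications
Difference: 13824 - 16807 = -2983 (Strassen uses MORE here due to padding overhead — for small or just-over-power-of-2 n, padding can outweigh the per-level savings)

Standard: 13824 multiplications (24^3). Strassen: 16807 multiplications (7^5, after padding to 32x32). Strassen reduces 8 recursive multiplications to 7 at each level.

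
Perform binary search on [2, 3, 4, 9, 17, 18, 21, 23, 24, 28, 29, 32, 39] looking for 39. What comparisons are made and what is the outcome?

Binary search for 39 in [2, 3, 4, 9, 17, 18, 21, 23, 24, 28, 29, 32, 39]:

lo=0, hi=12, mid=6, arr[mid]=21 -> 21 < 39, search right half
lo=7, hi=12, mid=9, arr[mid]=28 -> 28 < 39, search right half
lo=10, hi=12, mid=11, arr[mid]=32 -> 32 < 39, search right half
lo=12, hi=12, mid=12, arr[mid]=39 -> Found target at index 12!

Binary search finds 39 at index 12 after 4 comparisons. The search repeatedly halves the search space by comparing with the middle element.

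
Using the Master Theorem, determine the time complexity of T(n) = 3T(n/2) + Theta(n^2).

Master Theorem for T(n) = 3T(n/2) + O(n^2):

a = 3, b = 2, c = 2
log_b(a) = log_2(3) = 1.5850

Case 3: c = 2 > log_2(3) = 1.5850
T(n) = O(n^2) = O(n^2)

For T(n) = 3T(n/2) + O(n^2): log_2(3) = 1.5850. This is Case 3 of the Master Theorem (c > log_b(a), work dominated by root), giving O(n^2).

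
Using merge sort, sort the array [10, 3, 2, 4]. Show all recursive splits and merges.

Merge sort trace:

Split: [10, 3, 2, 4] -> [10, 3] and [2, 4]
  Split: [10, 3] -> [10] and [3]
  Merge: [10] + [3] -> [3, 10]
  Split: [2, 4] -> [2] and [4]
  Merge: [2] + [4] -> [2, 4]
Merge: [3, 10] + [2, 4] -> [2, 3, 4, 10]

Final sorted array: [2, 3, 4, 10]

The merge sort proceeds by recursively splitting the array and merging sorted halves.
After all merges, the sorted array is [2, 3, 4, 10].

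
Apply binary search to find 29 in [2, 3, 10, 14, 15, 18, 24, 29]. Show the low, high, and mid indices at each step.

Binary search for 29 in [2, 3, 10, 14, 15, 18, 24, 29]:

lo=0, hi=7, mid=3, arr[mid]=14 -> 14 < 29, search right half
lo=4, hi=7, mid=5, arr[mid]=18 -> 18 < 29, search right half
lo=6, hi=7, mid=6, arr[mid]=24 -> 24 < 29, search right half
lo=7, hi=7, mid=7, arr[mid]=29 -> Found target at index 7!

Binary search finds 29 at index 7 after 4 comparisons. The search repeatedly halves the search space by comparing with the middle element.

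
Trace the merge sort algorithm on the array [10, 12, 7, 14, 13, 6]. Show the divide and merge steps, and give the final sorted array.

Merge sort trace:

Split: [10, 12, 7, 14, 13, 6] -> [10, 12, 7] and [14, 13, 6]
  Split: [10, 12, 7] -> [10] and [12, 7]
    Split: [12, 7] -> [12] and [7]
    Merge: [12] + [7] -> [7, 12]
  Merge: [10] + [7, 12] -> [7, 10, 12]
  Split: [14, 13, 6] -> [14] and [13, 6]
    Split: [13, 6] -> [13] and [6]
    Merge: [13] + [6] -> [6, 13]
  Merge: [14] + [6, 13] -> [6, 13, 14]
Merge: [7, 10, 12] + [6, 13, 14] -> [6, 7, 10, 12, 13, 14]

Final sorted array: [6, 7, 10, 12, 13, 14]

The merge sort proceeds by recursively splitting the array and merging sorted halves.
After all merges, the sorted array is [6, 7, 10, 12, 13, 14].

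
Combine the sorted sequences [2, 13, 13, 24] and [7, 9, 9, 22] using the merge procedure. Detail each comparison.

Merging process:

Compare 2 vs 7: take 2 from left. Merged: [2]
Compare 13 vs 7: take 7 from right. Merged: [2, 7]
Compare 13 vs 9: take 9 from right. Merged: [2, 7, 9]
Compare 13 vs 9: take 9 from right. Merged: [2, 7, 9, 9]
Compare 13 vs 22: take 13 from left. Merged: [2, 7, 9, 9, 13]
Compare 13 vs 22: take 13 from left. Merged: [2, 7, 9, 9, 13, 13]
Compare 24 vs 22: take 22 from right. Merged: [2, 7, 9, 9, 13, 13, 22]
Append remaining from left: [24]. Merged: [2, 7, 9, 9, 13, 13, 22, 24]

Final merged array: [2, 7, 9, 9, 13, 13, 22, 24]
Total comparisons: 7

The merged array is [2, 7, 9, 9, 13, 13, 22, 24], requiring 7 comparisons. The merge step runs in O(n) time where n is the total number of elements.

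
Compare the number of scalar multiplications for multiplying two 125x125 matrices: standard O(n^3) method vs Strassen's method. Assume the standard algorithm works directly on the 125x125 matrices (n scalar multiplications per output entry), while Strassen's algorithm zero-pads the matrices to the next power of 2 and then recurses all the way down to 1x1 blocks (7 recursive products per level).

Matrix multiplication for 125x125 matrices:

Strassen's algorithm requires power-of-2 dimensions. Pad 125x125 to 128x128 (next power of 2).

Standard algorithm: 125^3 = 1953125 multiplications
Strassen's algorithm: 7^(log2(128)) = 7^7 = 823543 multiplications
Savings: 1953125 - 823543 = 1129582 multiplications

Standard: 1953125 multiplications (125^3). Strassen: 823543 multiplications (7^7, after padding to 128x128). Strassen reduces 8 recursive multiplications to 7 at each level.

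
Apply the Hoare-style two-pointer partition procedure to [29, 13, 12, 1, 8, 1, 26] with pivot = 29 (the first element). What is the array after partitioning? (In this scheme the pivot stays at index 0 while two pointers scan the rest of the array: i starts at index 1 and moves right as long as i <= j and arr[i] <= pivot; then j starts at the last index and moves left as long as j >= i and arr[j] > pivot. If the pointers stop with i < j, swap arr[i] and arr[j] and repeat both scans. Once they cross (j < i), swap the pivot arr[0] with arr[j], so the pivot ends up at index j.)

Hoare-style two-pointer partition with pivot = 29:

Initial array: [29, 13, 12, 1, 8, 1, 26]

Pointers start at i = 1, j = 6.
i ends at 7, j ends at 6: the pointers have crossed (j < i), so scanning stops.

Swap pivot arr[0] with arr[6] to place pivot at position 6: [26, 13, 12, 1, 8, 1, 29]
Pivot position: 6

After partitioning with pivot 29, the array becomes [26, 13, 12, 1, 8, 1, 29]. The pivot is placed at index 6. All elements to the left of the pivot are <= 29, and all elements to the right are > 29.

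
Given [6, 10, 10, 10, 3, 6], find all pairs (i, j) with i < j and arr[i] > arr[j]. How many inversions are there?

Finding inversions in [6, 10, 10, 10, 3, 6]:

(0, 4): arr[0]=6 > arr[4]=3
(1, 4): arr[1]=10 > arr[4]=3
(1, 5): arr[1]=10 > arr[5]=6
(2, 4): arr[2]=10 > arr[4]=3
(2, 5): arr[2]=10 > arr[5]=6
(3, 4): arr[3]=10 > arr[4]=3
(3, 5): arr[3]=10 > arr[5]=6

Total inversions: 7

The array has 7 inversion(s): (0,4), (1,4), (1,5), (2,4), (2,5), (3,4), (3,5). Each pair (i,j) satisfies i < j and arr[i] > arr[j].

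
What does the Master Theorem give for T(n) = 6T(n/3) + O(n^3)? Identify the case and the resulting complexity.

Master Theorem for T(n) = 6T(n/3) + O(n^3):

a = 6, b = 3, c = 3
log_b(a) = log_3(6) = 1.6309

Case 3: c = 3 > log_3(6) = 1.6309
T(n) = O(n^3) = O(n^3)

For T(n) = 6T(n/3) + O(n^3): log_3(6) = 1.6309. This is Case 3 of the Master Theorem (c > log_b(a), work dominated by root), giving O(n^3).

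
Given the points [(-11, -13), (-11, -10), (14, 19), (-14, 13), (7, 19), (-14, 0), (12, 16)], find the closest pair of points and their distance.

Computing all pairwise distances among 7 points:

d((-11, -13), (-11, -10)) = 3.0 <-- minimum
d((-11, -13), (14, 19)) = 40.6079
d((-11, -13), (-14, 13)) = 26.1725
d((-11, -13), (7, 19)) = 36.7151
d((-11, -13), (-14, 0)) = 13.3417
d((-11, -13), (12, 16)) = 37.0135
d((-11, -10), (14, 19)) = 38.2884
d((-11, -10), (-14, 13)) = 23.1948
d((-11, -10), (7, 19)) = 34.1321
d((-11, -10), (-14, 0)) = 10.4403
d((-11, -10), (12, 16)) = 34.7131
d((14, 19), (-14, 13)) = 28.6356
d((14, 19), (7, 19)) = 7.0
d((14, 19), (-14, 0)) = 33.8378
d((14, 19), (12, 16)) = 3.6056
d((-14, 13), (7, 19)) = 21.8403
d((-14, 13), (-14, 0)) = 13.0
d((-14, 13), (12, 16)) = 26.1725
d((7, 19), (-14, 0)) = 28.3196
d((7, 19), (12, 16)) = 5.831
d((-14, 0), (12, 16)) = 30.5287

Closest pair: (-11, -13) and (-11, -10) with distance 3.0

The closest pair is (-11, -13) and (-11, -10) with Euclidean distance 3.0. For 7 points, brute-force pairwise comparison is shown above. For large n, the divide-and-conquer algorithm (sort by x, recurse on halves, check the dividing strip) achieves O(n log n).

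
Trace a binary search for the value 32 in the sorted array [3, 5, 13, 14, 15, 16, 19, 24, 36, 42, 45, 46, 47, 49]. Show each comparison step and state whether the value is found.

Binary search for 32 in [3, 5, 13, 14, 15, 16, 19, 24, 36, 42, 45, 46, 47, 49]:

lo=0, hi=13, mid=6, arr[mid]=19 -> 19 < 32, search right half
lo=7, hi=13, mid=10, arr[mid]=45 -> 45 > 32, search left half
lo=7, hi=9, mid=8, arr[mid]=36 -> 36 > 32, search left half
lo=7, hi=7, mid=7, arr[mid]=24 -> 24 < 32, search right half
lo=8 > hi=7, target 32 not found

Binary search determines that 32 is not in the array after 4 comparisons. The search space was exhausted without finding the target.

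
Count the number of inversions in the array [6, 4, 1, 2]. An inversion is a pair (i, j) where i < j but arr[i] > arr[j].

Finding inversions in [6, 4, 1, 2]:

(0, 1): arr[0]=6 > arr[1]=4
(0, 2): arr[0]=6 > arr[2]=1
(0, 3): arr[0]=6 > arr[3]=2
(1, 2): arr[1]=4 > arr[2]=1
(1, 3): arr[1]=4 > arr[3]=2

Total inversions: 5

The array has 5 inversion(s): (0,1), (0,2), (0,3), (1,2), (1,3). Each pair (i,j) satisfies i < j and arr[i] > arr[j].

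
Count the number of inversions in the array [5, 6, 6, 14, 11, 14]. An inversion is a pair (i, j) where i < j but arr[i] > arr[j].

Finding inversions in [5, 6, 6, 14, 11, 14]:

(3, 4): arr[3]=14 > arr[4]=11

Total inversions: 1

The array has 1 inversion(s): (3,4). Each pair (i,j) satisfies i < j and arr[i] > arr[j].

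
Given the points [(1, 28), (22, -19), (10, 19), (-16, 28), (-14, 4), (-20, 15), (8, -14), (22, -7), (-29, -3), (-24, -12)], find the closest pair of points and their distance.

Computing all pairwise distances among 10 points:

d((1, 28), (22, -19)) = 51.4782
d((1, 28), (10, 19)) = 12.7279
d((1, 28), (-16, 28)) = 17.0
d((1, 28), (-14, 4)) = 28.3019
d((1, 28), (-20, 15)) = 24.6982
d((1, 28), (8, -14)) = 42.5793
d((1, 28), (22, -7)) = 40.8167
d((1, 28), (-29, -3)) = 43.1393
d((1, 28), (-24, -12)) = 47.1699
d((22, -19), (10, 19)) = 39.8497
d((22, -19), (-16, 28)) = 60.4401
d((22, -19), (-14, 4)) = 42.72
d((22, -19), (-20, 15)) = 54.037
d((22, -19), (8, -14)) = 14.8661
d((22, -19), (22, -7)) = 12.0
d((22, -19), (-29, -3)) = 53.4509
d((22, -19), (-24, -12)) = 46.5296
d((10, 19), (-16, 28)) = 27.5136
d((10, 19), (-14, 4)) = 28.3019
d((10, 19), (-20, 15)) = 30.2655
d((10, 19), (8, -14)) = 33.0606
d((10, 19), (22, -7)) = 28.6356
d((10, 19), (-29, -3)) = 44.7772
d((10, 19), (-24, -12)) = 46.0109
d((-16, 28), (-14, 4)) = 24.0832
d((-16, 28), (-20, 15)) = 13.6015
d((-16, 28), (8, -14)) = 48.3735
d((-16, 28), (22, -7)) = 51.6624
d((-16, 28), (-29, -3)) = 33.6155
d((-16, 28), (-24, -12)) = 40.7922
d((-14, 4), (-20, 15)) = 12.53
d((-14, 4), (8, -14)) = 28.4253
d((-14, 4), (22, -7)) = 37.6431
d((-14, 4), (-29, -3)) = 16.5529
d((-14, 4), (-24, -12)) = 18.868
d((-20, 15), (8, -14)) = 40.3113
d((-20, 15), (22, -7)) = 47.4131
d((-20, 15), (-29, -3)) = 20.1246
d((-20, 15), (-24, -12)) = 27.2947
d((8, -14), (22, -7)) = 15.6525
d((8, -14), (-29, -3)) = 38.6005
d((8, -14), (-24, -12)) = 32.0624
d((22, -7), (-29, -3)) = 51.1566
d((22, -7), (-24, -12)) = 46.2709
d((-29, -3), (-24, -12)) = 10.2956 <-- minimum

Closest pair: (-29, -3) and (-24, -12) with distance 10.2956

The closest pair is (-29, -3) and (-24, -12) with Euclidean distance 10.2956. For 10 points, brute-force pairwise comparison is shown above. For large n, the divide-and-conquer algorithm (sort by x, recurse on halves, check the dividing strip) achieves O(n log n).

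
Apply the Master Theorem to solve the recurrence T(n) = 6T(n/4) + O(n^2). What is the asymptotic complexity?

Master Theorem for T(n) = 6T(n/4) + O(n^2):

a = 6, b = 4, c = 2
log_b(a) = log_4(6) = 1.2925

Case 3: c = 2 > log_4(6) = 1.2925
T(n) = O(n^2) = O(n^2)

For T(n) = 6T(n/4) + O(n^2): log_4(6) = 1.2925. This is Case 3 of the Master Theorem (c > log_b(a), work dominated by root), giving O(n^2).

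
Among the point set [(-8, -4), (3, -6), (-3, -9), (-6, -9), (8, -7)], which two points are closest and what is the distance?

Computing all pairwise distances among 5 points:

d((-8, -4), (3, -6)) = 11.1803
d((-8, -4), (-3, -9)) = 7.0711
d((-8, -4), (-6, -9)) = 5.3852
d((-8, -4), (8, -7)) = 16.2788
d((3, -6), (-3, -9)) = 6.7082
d((3, -6), (-6, -9)) = 9.4868
d((3, -6), (8, -7)) = 5.099
d((-3, -9), (-6, -9)) = 3.0 <-- minimum
d((-3, -9), (8, -7)) = 11.1803
d((-6, -9), (8, -7)) = 14.1421

Closest pair: (-3, -9) and (-6, -9) with distance 3.0

The closest pair is (-3, -9) and (-6, -9) with Euclidean distance 3.0. For 5 points, brute-force pairwise comparison is shown above. For large n, the divide-and-conquer algorithm (sort by x, recurse on halves, check the dividing strip) achieves O(n log n).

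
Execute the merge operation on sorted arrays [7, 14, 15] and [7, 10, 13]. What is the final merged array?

Merging process:

Compare 7 vs 7: take 7 from left. Merged: [7]
Compare 14 vs 7: take 7 from right. Merged: [7, 7]
Compare 14 vs 10: take 10 from right. Merged: [7, 7, 10]
Compare 14 vs 13: take 13 from right. Merged: [7, 7, 10, 13]
Append remaining from left: [14, 15]. Merged: [7, 7, 10, 13, 14, 15]

Final merged array: [7, 7, 10, 13, 14, 15]
Total comparisons: 4

The merged array is [7, 7, 10, 13, 14, 15], requiring 4 comparisons. The merge step runs in O(n) time where n is the total number of elements.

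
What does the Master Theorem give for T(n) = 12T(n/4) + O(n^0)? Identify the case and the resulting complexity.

Master Theorem for T(n) = 12T(n/4) + O(n^0):

a = 12, b = 4, c = 0
log_b(a) = log_4(12) = 1.7925

Case 1: c = 0 < log_4(12) = 1.7925
T(n) = O(n^(log_4 12))

For T(n) = 12T(n/4) + O(n^0): log_4(12) = 1.7925. This is Case 1 of the Master Theorem (c < log_b(a), work dominated by leaves), giving O(n^(log_4 12)).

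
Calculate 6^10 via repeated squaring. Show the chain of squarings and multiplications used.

Computing 6^10 by squaring (build up from 6^1; each line after the first costs one multiplication):

6^1 = 6
6^2 = (6^1)^2 = 6^2 = 36
6^4 = (6^2)^2 = 36^2 = 1296
6^5 = 6 * 6^4 = 6 * 1296 = 7776
6^10 = (6^5)^2 = 7776^2 = 60466176

Result: 60466176
Multiplications needed: 4 (4 lines after 6^1)

6^10 = 60466176. Using exponentiation by squaring, this requires 4 multiplications. The key idea: if the exponent is even, square the half-power; if odd, multiply by the base once.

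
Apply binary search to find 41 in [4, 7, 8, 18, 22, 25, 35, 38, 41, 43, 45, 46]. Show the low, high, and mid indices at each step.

Binary search for 41 in [4, 7, 8, 18, 22, 25, 35, 38, 41, 43, 45, 46]:

lo=0, hi=11, mid=5, arr[mid]=25 -> 25 < 41, search right half
lo=6, hi=11, mid=8, arr[mid]=41 -> Found target at index 8!

Binary search finds 41 at index 8 after 2 comparisons. The search repeatedly halves the search space by comparing with the middle element.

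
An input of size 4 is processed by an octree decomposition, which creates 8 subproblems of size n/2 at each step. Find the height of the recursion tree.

For divide and conquer with division factor 2:

Problem sizes at each level:
Level 0: 4
Level 1: 2
Level 2: 1

The root is level 0 and the size-1 base case is level 2 (the tree spans levels 0 through 2, i.e. 3 levels counting the root), so the depth is the number of divisions: log_2(4) = 2

The recursion tree depth is log_2(4) = 2. At each level, the problem size is divided by 2, so it takes 2 divisions to reduce to a base case of size 1. The algorithm makes 8 recursive calls at each level.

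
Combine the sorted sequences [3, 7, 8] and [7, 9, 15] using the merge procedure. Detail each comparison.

Merging process:

Compare 3 vs 7: take 3 from left. Merged: [3]
Compare 7 vs 7: take 7 from left. Merged: [3, 7]
Compare 8 vs 7: take 7 from right. Merged: [3, 7, 7]
Compare 8 vs 9: take 8 from left. Merged: [3, 7, 7, 8]
Append remaining from right: [9, 15]. Merged: [3, 7, 7, 8, 9, 15]

Final merged array: [3, 7, 7, 8, 9, 15]
Total comparisons: 4

The merged array is [3, 7, 7, 8, 9, 15], requiring 4 comparisons. The merge step runs in O(n) time where n is the total number of elements.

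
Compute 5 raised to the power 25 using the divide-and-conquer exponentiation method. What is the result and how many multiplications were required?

Computing 5^25 by squaring (build up from 5^1; each line after the first costs one multiplication):

5^1 = 5
5^2 = (5^1)^2 = 5^2 = 25
5^3 = 5 * 5^2 = 5 * 25 = 125
5^6 = (5^3)^2 = 125^2 = 15625
5^12 = (5^6)^2 = 15625^2 = 244140625
5^24 = (5^12)^2 = 244140625^2 = 59604644775390625
5^25 = 5 * 5^24 = 5 * 59604644775390625 = 298023223876953125

Result: 298023223876953125
Multiplications needed: 6 (6 lines after 5^1)

5^25 = 298023223876953125. Using exponentiation by squaring, this requires 6 multiplications. The key idea: if the exponent is even, square the half-power; if odd, multiply by the base once.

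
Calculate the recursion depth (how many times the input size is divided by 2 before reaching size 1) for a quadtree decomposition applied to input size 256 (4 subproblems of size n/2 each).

For divide and conquer with division factor 2:

Problem sizes at each level:
Level 0: 256
Level 1: 128
Level 2: 64
Level 3: 32
Level 4: 16
Level 5: 8
Level 6: 4
Level 7: 2
Level 8: 1

The root is level 0 and the size-1 base case is level 8 (the tree spans levels 0 through 8, i.e. 9 levels counting the root), so the depth is the number of divisions: log_2(256) = 8

The recursion tree depth is log_2(256) = 8. At each level, the problem size is divided by 2, so it takes 8 divisions to reduce to a base case of size 1. The algorithm makes 4 recursive calls at each level.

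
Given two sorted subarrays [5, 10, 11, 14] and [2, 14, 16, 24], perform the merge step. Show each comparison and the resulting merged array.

Merging process:

Compare 5 vs 2: take 2 from right. Merged: [2]
Compare 5 vs 14: take 5 from left. Merged: [2, 5]
Compare 10 vs 14: take 10 from left. Merged: [2, 5, 10]
Compare 11 vs 14: take 11 from left. Merged: [2, 5, 10, 11]
Compare 14 vs 14: take 14 from left. Merged: [2, 5, 10, 11, 14]
Append remaining from right: [14, 16, 24]. Merged: [2, 5, 10, 11, 14, 14, 16, 24]

Final merged array: [2, 5, 10, 11, 14, 14, 16, 24]
Total comparisons: 5

The merged array is [2, 5, 10, 11, 14, 14, 16, 24], requiring 5 comparisons. The merge step runs in O(n) time where n is the total number of elements.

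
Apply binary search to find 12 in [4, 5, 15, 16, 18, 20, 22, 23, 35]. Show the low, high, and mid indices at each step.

Binary search for 12 in [4, 5, 15, 16, 18, 20, 22, 23, 35]:

lo=0, hi=8, mid=4, arr[mid]=18 -> 18 > 12, search left half
lo=0, hi=3, mid=1, arr[mid]=5 -> 5 < 12, search right half
lo=2, hi=3, mid=2, arr[mid]=15 -> 15 > 12, search left half
lo=2 > hi=1, target 12 not found

Binary search determines that 12 is not in the array after 3 comparisons. The search space was exhausted without finding the target.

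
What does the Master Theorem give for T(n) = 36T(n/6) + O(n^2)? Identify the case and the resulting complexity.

Master Theorem for T(n) = 36T(n/6) + O(n^2):

a = 36, b = 6, c = 2
log_b(a) = log_6(36) = 2.0000

Case 2: c = 2 = log_6(36) = 2.0000
T(n) = O(n^2 log n) = O(n^2 log n)

For T(n) = 36T(n/6) + O(n^2): log_6(36) = 2.0000. This is Case 2 of the Master Theorem (c = log_b(a), equal work at all levels), giving O(n^2 log n).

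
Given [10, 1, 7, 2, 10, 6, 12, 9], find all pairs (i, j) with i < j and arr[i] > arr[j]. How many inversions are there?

Finding inversions in [10, 1, 7, 2, 10, 6, 12, 9]:

(0, 1): arr[0]=10 > arr[1]=1
(0, 2): arr[0]=10 > arr[2]=7
(0, 3): arr[0]=10 > arr[3]=2
(0, 5): arr[0]=10 > arr[5]=6
(0, 7): arr[0]=10 > arr[7]=9
(2, 3): arr[2]=7 > arr[3]=2
(2, 5): arr[2]=7 > arr[5]=6
(4, 5): arr[4]=10 > arr[5]=6
(4, 7): arr[4]=10 > arr[7]=9
(6, 7): arr[6]=12 > arr[7]=9

Total inversions: 10

The array has 10 inversion(s): (0,1), (0,2), (0,3), (0,5), (0,7), (2,3), (2,5), (4,5), (4,7), (6,7). Each pair (i,j) satisfies i < j and arr[i] > arr[j].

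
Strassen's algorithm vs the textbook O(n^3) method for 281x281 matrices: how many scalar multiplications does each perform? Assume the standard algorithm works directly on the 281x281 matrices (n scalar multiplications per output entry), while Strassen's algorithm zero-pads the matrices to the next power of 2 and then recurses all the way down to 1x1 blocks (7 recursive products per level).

Matrix multiplication for 281x281 matrices:

Strassen's algorithm requires power-of-2 dimensions. Pad 281x281 to 512x512 (next power of 2).

Standard algorithm: 281^3 = 22188041 multiplications
Strassen's algorithm: 7^(log2(512)) = 7^9 = 40353607 multiplications
Difference: 22188041 - 40353607 = -18165566 (Strassen uses MORE here due to padding overhead — for small or just-over-power-of-2 n, padding can outweigh the per-level savings)

Standard: 22188041 multiplications (281^3). Strassen: 40353607 multiplications (7^9, after padding to 512x512). Strassen reduces 8 recursive multiplications to 7 at each level.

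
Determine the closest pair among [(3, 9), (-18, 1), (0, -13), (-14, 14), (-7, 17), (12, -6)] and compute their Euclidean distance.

Computing all pairwise distances among 6 points:

d((3, 9), (-18, 1)) = 22.4722
d((3, 9), (0, -13)) = 22.2036
d((3, 9), (-14, 14)) = 17.72
d((3, 9), (-7, 17)) = 12.8062
d((3, 9), (12, -6)) = 17.4929
d((-18, 1), (0, -13)) = 22.8035
d((-18, 1), (-14, 14)) = 13.6015
d((-18, 1), (-7, 17)) = 19.4165
d((-18, 1), (12, -6)) = 30.8058
d((0, -13), (-14, 14)) = 30.4138
d((0, -13), (-7, 17)) = 30.8058
d((0, -13), (12, -6)) = 13.8924
d((-14, 14), (-7, 17)) = 7.6158 <-- minimum
d((-14, 14), (12, -6)) = 32.8024
d((-7, 17), (12, -6)) = 29.8329

Closest pair: (-14, 14) and (-7, 17) with distance 7.6158

The closest pair is (-14, 14) and (-7, 17) with Euclidean distance 7.6158. For 6 points, brute-force pairwise comparison is shown above. For large n, the divide-and-conquer algorithm (sort by x, recurse on halves, check the dividing strip) achieves O(n log n).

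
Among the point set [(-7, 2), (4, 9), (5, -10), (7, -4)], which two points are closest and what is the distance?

Computing all pairwise distances among 4 points:

d((-7, 2), (4, 9)) = 13.0384
d((-7, 2), (5, -10)) = 16.9706
d((-7, 2), (7, -4)) = 15.2315
d((4, 9), (5, -10)) = 19.0263
d((4, 9), (7, -4)) = 13.3417
d((5, -10), (7, -4)) = 6.3246 <-- minimum

Closest pair: (5, -10) and (7, -4) with distance 6.3246

The closest pair is (5, -10) and (7, -4) with Euclidean distance 6.3246. For 4 points, brute-force pairwise comparison is shown above. For large n, the divide-and-conquer algorithm (sort by x, recurse on halves, check the dividing strip) achieves O(n log n).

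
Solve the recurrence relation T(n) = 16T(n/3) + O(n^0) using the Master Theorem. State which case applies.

Master Theorem for T(n) = 16T(n/3) + O(n^0):

a = 16, b = 3, c = 0
log_b(a) = log_3(16) = 2.5237

Case 1: c = 0 < log_3(16) = 2.5237
T(n) = O(n^(log_3 16))

For T(n) = 16T(n/3) + O(n^0): log_3(16) = 2.5237. This is Case 1 of the Master Theorem (c < log_b(a), work dominated by leaves), giving O(n^(log_3 16)).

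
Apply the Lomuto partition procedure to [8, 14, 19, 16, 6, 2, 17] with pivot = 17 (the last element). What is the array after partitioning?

Lomuto partition with pivot = 17:

Initial array: [8, 14, 19, 16, 6, 2, 17]

arr[0]=8 <= 17: swap with position 0, array becomes [8, 14, 19, 16, 6, 2, 17]
arr[1]=14 <= 17: swap with position 1, array becomes [8, 14, 19, 16, 6, 2, 17]
arr[2]=19 > 17: no swap
arr[3]=16 <= 17: swap with position 2, array becomes [8, 14, 16, 19, 6, 2, 17]
arr[4]=6 <= 17: swap with position 3, array becomes [8, 14, 16, 6, 19, 2, 17]
arr[5]=2 <= 17: swap with position 4, array becomes [8, 14, 16, 6, 2, 19, 17]

Place pivot at position 5: [8, 14, 16, 6, 2, 17, 19]
Pivot position: 5

After partitioning with pivot 17, the array becomes [8, 14, 16, 6, 2, 17, 19]. The pivot is placed at index 5. All elements to the left of the pivot are <= 17, and all elements to the right are > 17.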